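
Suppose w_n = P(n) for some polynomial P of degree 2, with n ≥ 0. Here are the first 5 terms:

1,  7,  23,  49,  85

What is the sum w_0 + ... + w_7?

1st diffs: 6, 16, 26, 36.
2nd diffs: 10, 10, 10 (constant).
Newton forward-difference form: w_n = 1 + 6·C(n,1) + 10·C(n,2).
Continuing: 131, 187, 253.
Summing n = 0..7 (8 terms) gives 736.

736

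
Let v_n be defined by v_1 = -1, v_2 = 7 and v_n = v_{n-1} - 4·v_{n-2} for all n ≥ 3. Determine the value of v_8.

v_3 = 11; v_4 = -17; v_5 = -61; v_6 = 7; v_7 = 251; v_8 = 223.

223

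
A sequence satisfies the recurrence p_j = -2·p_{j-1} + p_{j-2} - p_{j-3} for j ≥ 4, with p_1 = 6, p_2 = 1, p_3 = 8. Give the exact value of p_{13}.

Iterate the recurrence:
p_4 = -21  p_5 = 49  p_6 = -127  p_7 = 324  p_8 = -824  p_9 = 2099  p_{10} = -5346  p_{11} = 13615  p_{12} = -34675  p_{13} = 88311.

88311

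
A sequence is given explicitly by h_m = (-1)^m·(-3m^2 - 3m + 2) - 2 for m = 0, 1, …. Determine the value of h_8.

-216

(-1)^8 = 1; -3m^2 - 3m + 2 at m=8 is -214; so h_8 = -216.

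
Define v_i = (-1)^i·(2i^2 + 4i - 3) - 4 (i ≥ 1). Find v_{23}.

(-1)^23 = -1; 2i^2 + 4i - 3 at i=23 is 1147; so v_{23} = -1151.

-1151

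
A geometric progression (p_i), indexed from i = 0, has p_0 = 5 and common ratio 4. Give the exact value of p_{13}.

p_i = 5·4^(i-0).
p_{13} = 5·4^13 = 335544320.

335544320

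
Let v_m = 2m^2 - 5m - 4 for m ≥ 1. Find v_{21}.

773

v_{21} = 2·21^2 - 5·21 - 4 = 773.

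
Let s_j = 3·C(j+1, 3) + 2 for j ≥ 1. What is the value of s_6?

107

C(7, 3) = 35, so s_6 = 107.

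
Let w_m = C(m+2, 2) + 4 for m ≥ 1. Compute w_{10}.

C(12, 2) = 66, so w_{10} = 70.

70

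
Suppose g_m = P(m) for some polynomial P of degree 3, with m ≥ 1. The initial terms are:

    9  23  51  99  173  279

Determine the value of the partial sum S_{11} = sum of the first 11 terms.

5159

1st diffs: 14, 28, 48, 74, 106.
2nd diffs: 14, 20, 26, 32.
3rd diffs: 6, 6, 6 (constant).
So g_m = m^3 + m^2 + 4m + 3.
Continuing: …, 423, 611, 849, 1143, …, g_{11} = 1499.
Summing m = 1..11 (11 terms) gives 5159.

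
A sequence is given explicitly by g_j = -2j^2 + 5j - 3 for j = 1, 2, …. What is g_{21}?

-780

g_{21} = -2·21^2 + 5·21 - 3 = -780.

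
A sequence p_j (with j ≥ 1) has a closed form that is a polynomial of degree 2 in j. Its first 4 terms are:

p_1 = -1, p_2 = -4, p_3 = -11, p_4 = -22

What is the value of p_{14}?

-352

1st diffs: -3, -7, -11.
2nd diffs: -4, -4 (constant).
Newton forward-difference form: p_j = -1 + (-3)·C(j-1,1) + (-4)·C(j-1,2).
At j = 14: j-1 = 13, so p_{14} = -1 - 39 - 312 = -352.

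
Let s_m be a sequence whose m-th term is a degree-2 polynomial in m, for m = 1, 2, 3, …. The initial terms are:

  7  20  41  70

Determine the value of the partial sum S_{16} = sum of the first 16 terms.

6152

1st diffs: 13, 21, 29.
2nd diffs: 8, 8 (constant).
Newton forward-difference form: s_m = 7 + 13·C(m-1,1) + 8·C(m-1,2).
Continuing: …, 107, 152, 205, 266, …, s_{16} = 1042.
Summing m = 1..16 (16 terms) gives 6152.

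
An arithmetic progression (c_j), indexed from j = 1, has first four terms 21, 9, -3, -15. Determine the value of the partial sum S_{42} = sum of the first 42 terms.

-9450

Common difference d = -12.
c_j = 21 + (j - 1)·(-12).
c_{42} = -471; S = 42·(21 + (-471))/2 = -9450.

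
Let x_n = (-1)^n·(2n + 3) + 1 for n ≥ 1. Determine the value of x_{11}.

-24

(-1)^11 = -1; 2n + 3 at n=11 is 25; so x_{11} = -24.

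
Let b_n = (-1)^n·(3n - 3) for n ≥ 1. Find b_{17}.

(-1)^17 = -1; 3n - 3 at n=17 is 48; so b_{17} = -48.

-48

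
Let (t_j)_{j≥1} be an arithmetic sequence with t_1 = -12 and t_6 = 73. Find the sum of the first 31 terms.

Common difference d = (73 - (-12)) / (6 - 1) = 17.
t_j = -12 + (j - 1)·17.
t_{31} = 498; S = 31·(-12 + 498)/2 = 7533.

7533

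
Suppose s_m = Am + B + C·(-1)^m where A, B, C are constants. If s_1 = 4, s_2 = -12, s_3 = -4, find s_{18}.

The three given values yield: A + B - C = 4; 2A + B + C = -12; 3A + B - C = -4.
Subtracting the first from the second: A + 2C = -16.
Subtracting the second from the third: A - 2C = 8.
Solving: C = -6, A = -4, then B = 2.
So s_m = -4·m + 2 + (-6)·(-1)^m; at m=18 this is -76.

-76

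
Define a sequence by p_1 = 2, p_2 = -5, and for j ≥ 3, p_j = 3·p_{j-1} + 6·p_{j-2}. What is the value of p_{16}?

p_3 = -3;  p_4 = -39;  p_5 = -135;  …;  p_{13} = -19163223;  p_{14} = -83787615;  p_{15} = -366342183;  p_{16} = -1601752239.

-1601752239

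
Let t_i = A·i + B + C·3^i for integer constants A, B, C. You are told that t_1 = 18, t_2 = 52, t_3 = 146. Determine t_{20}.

Write the equations: A + B + 3C = 18; 2A + B + 9C = 52; 3A + B + 27C = 146.
Subtracting the first from the second: A + 6C = 34.
Subtracting the second from the third: A + 18C = 94.
Solving: C = 5, A = 4, then B = -1.
Hence t_{20} = 4·20 + (-1) + 5·3486784401 = 17433922084.

17433922084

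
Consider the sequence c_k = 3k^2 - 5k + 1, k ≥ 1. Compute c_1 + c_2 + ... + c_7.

287

Over k = 1..7: Σk = 28, Σk² = 140.
Total = (3)·140 + (-5)·28 + (1)·7 = 287.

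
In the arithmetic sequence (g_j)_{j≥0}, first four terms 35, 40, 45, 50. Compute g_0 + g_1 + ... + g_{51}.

8450

Common difference d = 5.
g_j = 35 + (j - 0)·5.
g_{51} = 290; S = 52·(35 + 290)/2 = 8450.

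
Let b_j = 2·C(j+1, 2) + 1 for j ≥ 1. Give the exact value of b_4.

C(5, 2) = 10, so b_4 = 21.

21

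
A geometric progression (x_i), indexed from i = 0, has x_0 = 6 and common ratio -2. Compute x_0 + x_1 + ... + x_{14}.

65538

x_i = 6·(-2)^(i-0).
S = 6·((-2)^15 - 1)/(-2 - 1) = 6·(-32768 - 1)/(-3) = 65538.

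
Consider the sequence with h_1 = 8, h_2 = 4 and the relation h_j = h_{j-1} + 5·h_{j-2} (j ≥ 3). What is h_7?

Compute successive terms:
h_3 = 44  h_4 = 64  h_5 = 284  h_6 = 604  h_7 = 2024.

2024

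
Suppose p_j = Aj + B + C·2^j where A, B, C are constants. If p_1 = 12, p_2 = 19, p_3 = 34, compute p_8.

1021

At j = 1, 2, 3: A + B + 2C = 12; 2A + B + 4C = 19; 3A + B + 8C = 34.
Subtracting the first from the second: A + 2C = 7.
Subtracting the second from the third: A + 4C = 15.
Solving: C = 4, A = -1, then B = 5.
So p_j = -1·j + 5 + 4·2^j; at j=8 this is 1021.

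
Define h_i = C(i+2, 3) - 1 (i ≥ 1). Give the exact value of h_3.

C(5, 3) = 10, so h_3 = 9.

9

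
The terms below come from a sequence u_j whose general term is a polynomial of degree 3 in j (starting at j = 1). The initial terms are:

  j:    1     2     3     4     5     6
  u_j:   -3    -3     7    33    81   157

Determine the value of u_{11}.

1st diffs: 0, 10, 26, 48, 76.
2nd diffs: 10, 16, 22, 28.
3rd diffs: 6, 6, 6 (constant).
Newton forward-difference form: u_j = -3 + 10·C(j-1,2) + 6·C(j-1,3).
At j = 11: j-1 = 10, so u_{11} = -3 + 450 + 720 = 1167.

1167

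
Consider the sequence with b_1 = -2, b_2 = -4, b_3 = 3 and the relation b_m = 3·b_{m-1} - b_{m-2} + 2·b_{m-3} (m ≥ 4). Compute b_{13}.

Applying the relation repeatedly:
b_4 = 9  b_5 = 16  b_6 = 45  b_7 = 137  b_8 = 398  b_9 = 1147  b_{10} = 3317  b_{11} = 9600  b_{12} = 27777  b_{13} = 80365.

80365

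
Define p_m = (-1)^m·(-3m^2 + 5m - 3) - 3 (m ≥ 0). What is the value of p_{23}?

1472

(-1)^23 = -1; -3m^2 + 5m - 3 at m=23 is -1475; so p_{23} = 1472.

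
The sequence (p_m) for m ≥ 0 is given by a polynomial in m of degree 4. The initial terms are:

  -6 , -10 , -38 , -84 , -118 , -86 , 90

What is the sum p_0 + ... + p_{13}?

44870

1st diffs: -4, -28, -46, -34, 32, 176.
2nd diffs: -24, -18, 12, 66, 144.
3rd diffs: 6, 30, 54, 78.
4th diffs: 24, 24, 24 (constant).
Newton forward-difference form: p_m = -6 + (-4)·C(m,1) + (-24)·C(m,2) + 6·C(m,3) + 24·C(m,4).
Continuing: …, 512, 1306, 2622, 4634, …, p_{13} = 16946.
Summing m = 0..13 (14 terms) gives 44870.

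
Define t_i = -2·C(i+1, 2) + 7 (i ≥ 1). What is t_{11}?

-125

C(12, 2) = 66, so t_{11} = -125.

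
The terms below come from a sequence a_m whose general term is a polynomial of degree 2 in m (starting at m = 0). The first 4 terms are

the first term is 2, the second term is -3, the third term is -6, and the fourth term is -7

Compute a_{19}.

249

1st diffs: -5, -3, -1.
2nd diffs: 2, 2 (constant).
Newton forward-difference form: a_m = 2 + (-5)·C(m,1) + 2·C(m,2).
At m = 19: m = 19, so a_{19} = 2 - 95 + 342 = 249.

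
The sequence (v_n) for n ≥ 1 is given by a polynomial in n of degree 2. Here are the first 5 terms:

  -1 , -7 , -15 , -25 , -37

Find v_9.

1st diffs: -6, -8, -10, -12.
2nd diffs: -2, -2, -2 (constant).
Newton forward-difference form: v_n = -1 + (-6)·C(n-1,1) + (-2)·C(n-1,2).
At n = 9: n-1 = 8, so v_9 = -1 - 48 - 56 = -105.

-105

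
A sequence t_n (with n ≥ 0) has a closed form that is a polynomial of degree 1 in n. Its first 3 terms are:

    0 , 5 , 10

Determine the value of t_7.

1st diffs: 5, 5 (constant).
So t_n = 5n.
Evaluating at n = 7 gives t_7 = 35.

35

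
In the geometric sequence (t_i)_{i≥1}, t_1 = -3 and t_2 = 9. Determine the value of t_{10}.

59049

Common ratio r = -3.
t_i = (-3)·(-3)^(i-1).
t_{10} = (-3)·(-3)^9 = 59049.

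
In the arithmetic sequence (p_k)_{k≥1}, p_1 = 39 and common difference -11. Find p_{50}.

-500

p_k = 39 + (k - 1)·(-11).
p_{50} = 39 + 49·(-11) = -500.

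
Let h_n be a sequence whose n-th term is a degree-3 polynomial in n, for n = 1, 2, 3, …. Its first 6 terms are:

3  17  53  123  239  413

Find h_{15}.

1st diffs: 14, 36, 70, 116, 174.
2nd diffs: 22, 34, 46, 58.
3rd diffs: 12, 12, 12 (constant).
Newton forward-difference form: h_n = 3 + 14·C(n-1,1) + 22·C(n-1,2) + 12·C(n-1,3).
At n = 15: n-1 = 14, so h_{15} = 3 + 196 + 2002 + 4368 = 6569.

6569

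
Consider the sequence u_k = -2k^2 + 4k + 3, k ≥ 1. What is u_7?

-67

u_7 = -2·7^2 + 4·7 + 3 = -67.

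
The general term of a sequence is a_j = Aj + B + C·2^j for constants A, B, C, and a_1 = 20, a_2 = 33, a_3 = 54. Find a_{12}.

At j = 1, 2, 3: A + B + 2C = 20; 2A + B + 4C = 33; 3A + B + 8C = 54.
Subtracting the first from the second: A + 2C = 13.
Subtracting the second from the third: A + 4C = 21.
Solving: C = 4, A = 5, then B = 7.
So a_j = 5·j + 7 + 4·2^j; at j=12 this is 16451.

16451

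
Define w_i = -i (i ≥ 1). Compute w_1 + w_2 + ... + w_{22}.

-253

Over i = 1..22: Σi = 253.
Total = (-1)·253 = -253.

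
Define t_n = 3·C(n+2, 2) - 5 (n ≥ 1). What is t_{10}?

193

C(12, 2) = 66, so t_{10} = 193.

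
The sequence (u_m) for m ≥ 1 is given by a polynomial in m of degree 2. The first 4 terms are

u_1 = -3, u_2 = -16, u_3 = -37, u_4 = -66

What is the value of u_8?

1st diffs: -13, -21, -29.
2nd diffs: -8, -8 (constant).
So u_m = -4m^2 - m + 2.
Evaluating at m = 8 gives u_8 = -262.

-262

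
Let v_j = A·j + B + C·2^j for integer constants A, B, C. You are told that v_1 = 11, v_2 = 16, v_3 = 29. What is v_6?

244

At j = 1, 2, 3: A + B + 2C = 11; 2A + B + 4C = 16; 3A + B + 8C = 29.
Subtracting the first from the second: A + 2C = 5.
Subtracting the second from the third: A + 4C = 13.
Solving: C = 4, A = -3, then B = 6.
Hence v_6 = -3·6 + 6 + 4·64 = 244.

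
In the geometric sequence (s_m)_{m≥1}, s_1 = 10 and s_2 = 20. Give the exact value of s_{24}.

83886080

Common ratio r = 2.
s_m = 10·2^(m-1).
s_{24} = 10·2^23 = 83886080.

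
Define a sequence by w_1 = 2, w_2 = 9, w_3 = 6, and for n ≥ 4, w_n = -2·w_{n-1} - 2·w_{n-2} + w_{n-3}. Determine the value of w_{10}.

324

Iterate the recurrence:
w_4 = -28, w_5 = 53, w_6 = -44, w_7 = -46, w_8 = 233, w_9 = -418, w_{10} = 324.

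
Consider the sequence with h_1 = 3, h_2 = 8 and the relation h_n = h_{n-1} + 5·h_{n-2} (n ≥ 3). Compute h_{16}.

Compute successive terms:
h_3 = 23; h_4 = 63; h_5 = 178; …; h_{13} = 652923; h_{14} = 1822088; h_{15} = 5086703; h_{16} = 14197143.

14197143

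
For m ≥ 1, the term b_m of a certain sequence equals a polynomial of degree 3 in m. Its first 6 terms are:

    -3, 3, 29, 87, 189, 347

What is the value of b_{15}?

1st diffs: 6, 26, 58, 102, 158.
2nd diffs: 20, 32, 44, 56.
3rd diffs: 12, 12, 12 (constant).
Newton forward-difference form: b_m = -3 + 6·C(m-1,1) + 20·C(m-1,2) + 12·C(m-1,3).
At m = 15: m-1 = 14, so b_{15} = -3 + 84 + 1820 + 4368 = 6269.

6269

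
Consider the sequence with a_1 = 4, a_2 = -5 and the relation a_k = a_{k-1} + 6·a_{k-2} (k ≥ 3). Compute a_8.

877

Iterate the recurrence:
a_3 = 19; a_4 = -11; a_5 = 103; a_6 = 37; a_7 = 655; a_8 = 877.
(Characteristic roots are 3 and -2.)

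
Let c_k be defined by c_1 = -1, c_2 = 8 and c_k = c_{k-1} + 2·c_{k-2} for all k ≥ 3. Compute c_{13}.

9554

c_3 = 6, c_4 = 22, c_5 = 34, …, c_{10} = 1198, c_{11} = 2386, c_{12} = 4782, c_{13} = 9554.
(Characteristic roots are 2 and -1.)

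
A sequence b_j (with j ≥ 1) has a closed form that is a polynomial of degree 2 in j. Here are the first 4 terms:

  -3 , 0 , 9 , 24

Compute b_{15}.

585

1st diffs: 3, 9, 15.
2nd diffs: 6, 6 (constant).
Newton forward-difference form: b_j = -3 + 3·C(j-1,1) + 6·C(j-1,2).
At j = 15: j-1 = 14, so b_{15} = -3 + 42 + 546 = 585.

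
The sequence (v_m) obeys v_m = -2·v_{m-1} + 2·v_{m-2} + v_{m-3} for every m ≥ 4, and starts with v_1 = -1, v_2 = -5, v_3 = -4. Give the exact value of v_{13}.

-6769

Step forward from the initial values:
v_4 = -3, v_5 = -7, v_6 = 4, v_7 = -25, v_8 = 51, v_9 = -148, v_{10} = 373, v_{11} = -991, v_{12} = 2580, v_{13} = -6769.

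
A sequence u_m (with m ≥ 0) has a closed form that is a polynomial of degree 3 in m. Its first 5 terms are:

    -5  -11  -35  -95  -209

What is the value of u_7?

1st diffs: -6, -24, -60, -114.
2nd diffs: -18, -36, -54.
3rd diffs: -18, -18 (constant).
Newton forward-difference form: u_m = -5 + (-6)·C(m,1) + (-18)·C(m,2) + (-18)·C(m,3).
At m = 7: m = 7, so u_7 = -5 - 42 - 378 - 630 = -1055.

-1055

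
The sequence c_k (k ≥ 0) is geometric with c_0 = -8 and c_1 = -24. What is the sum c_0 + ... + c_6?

Common ratio r = 3.
c_k = (-8)·3^(k-0).
S = (-8)·(3^7 - 1)/(3 - 1) = (-8)·(2187 - 1)/(2) = -8744.

-8744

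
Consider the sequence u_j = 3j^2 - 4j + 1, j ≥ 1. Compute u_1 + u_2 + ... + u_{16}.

3960

Over j = 1..16: Σj = 136, Σj² = 1496.
Total = (3)·1496 + (-4)·136 + (1)·16 = 3960.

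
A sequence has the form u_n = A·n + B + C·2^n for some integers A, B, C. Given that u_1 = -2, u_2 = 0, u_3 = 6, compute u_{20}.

2097108

At n = 1, 2, 3: A + B + 2C = -2; 2A + B + 4C = 0; 3A + B + 8C = 6.
Subtracting the first from the second: A + 2C = 2.
Subtracting the second from the third: A + 4C = 6.
Solving: C = 2, A = -2, then B = -4.
Therefore u_{20} = -40 + (-4) + 2·1048576 = 2097108.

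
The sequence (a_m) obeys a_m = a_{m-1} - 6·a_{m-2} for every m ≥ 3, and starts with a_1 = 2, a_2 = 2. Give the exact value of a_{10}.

Applying the relation repeatedly:
a_3 = -10; a_4 = -22; a_5 = 38; a_6 = 170; a_7 = -58; a_8 = -1078; a_9 = -730; a_{10} = 5738.

5738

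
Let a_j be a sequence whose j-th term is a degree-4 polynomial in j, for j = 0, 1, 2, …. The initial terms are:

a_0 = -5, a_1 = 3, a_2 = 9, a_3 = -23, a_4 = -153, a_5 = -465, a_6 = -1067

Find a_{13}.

-27513

1st diffs: 8, 6, -32, -130, -312, -602.
2nd diffs: -2, -38, -98, -182, -290.
3rd diffs: -36, -60, -84, -108.
4th diffs: -24, -24, -24 (constant).
Newton forward-difference form: a_j = -5 + 8·C(j,1) + (-2)·C(j,2) + (-36)·C(j,3) + (-24)·C(j,4).
At j = 13: j = 13, so a_{13} = -5 + 104 - 156 - 10296 - 17160 = -27513.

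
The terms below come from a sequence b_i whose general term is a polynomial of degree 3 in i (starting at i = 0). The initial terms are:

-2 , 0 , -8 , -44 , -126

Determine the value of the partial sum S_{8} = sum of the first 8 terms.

1st diffs: 2, -8, -36, -82.
2nd diffs: -10, -28, -46.
3rd diffs: -18, -18 (constant).
So b_i = -3i^3 + 4i^2 + i - 2.
Continuing: -272, -500, -828.
Summing i = 0..7 (8 terms) gives -1780.

-1780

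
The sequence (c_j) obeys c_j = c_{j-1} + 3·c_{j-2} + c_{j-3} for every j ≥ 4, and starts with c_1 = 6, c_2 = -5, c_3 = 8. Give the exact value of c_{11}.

Step forward from the initial values:
c_4 = -1; c_5 = 18; c_6 = 23; c_7 = 76; c_8 = 163; c_9 = 414; c_{10} = 979; c_{11} = 2384.

2384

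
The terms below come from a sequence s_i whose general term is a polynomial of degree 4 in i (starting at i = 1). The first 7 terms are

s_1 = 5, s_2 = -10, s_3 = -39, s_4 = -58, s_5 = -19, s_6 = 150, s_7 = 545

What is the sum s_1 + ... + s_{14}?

1st diffs: -15, -29, -19, 39, 169, 395.
2nd diffs: -14, 10, 58, 130, 226.
3rd diffs: 24, 48, 72, 96.
4th diffs: 24, 24, 24 (constant).
Newton forward-difference form: s_i = 5 + (-15)·C(i-1,1) + (-14)·C(i-1,2) + 24·C(i-1,3) + 24·C(i-1,4).
Continuing: …, 1286, 2517, 4406, 7145, …, s_{14} = 22742.
Summing i = 1..14 (14 terms) gives 65681.

65681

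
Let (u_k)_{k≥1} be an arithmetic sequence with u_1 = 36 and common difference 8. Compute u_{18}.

u_k = 36 + (k - 1)·8.
u_{18} = 36 + 17·8 = 172.

172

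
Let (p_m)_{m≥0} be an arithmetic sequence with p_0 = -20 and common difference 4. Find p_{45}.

p_m = -20 + (m - 0)·4.
p_{45} = -20 + 45·4 = 160.

160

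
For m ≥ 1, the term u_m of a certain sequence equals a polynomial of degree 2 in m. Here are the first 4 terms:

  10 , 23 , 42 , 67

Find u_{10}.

343

1st diffs: 13, 19, 25.
2nd diffs: 6, 6 (constant).
Newton forward-difference form: u_m = 10 + 13·C(m-1,1) + 6·C(m-1,2).
At m = 10: m-1 = 9, so u_{10} = 10 + 117 + 216 = 343.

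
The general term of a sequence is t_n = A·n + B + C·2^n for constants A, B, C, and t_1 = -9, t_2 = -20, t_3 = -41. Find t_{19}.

At n = 1, 2, 3: A + B + 2C = -9; 2A + B + 4C = -20; 3A + B + 8C = -41.
Subtracting the first from the second: A + 2C = -11.
Subtracting the second from the third: A + 4C = -21.
Solving: C = -5, A = -1, then B = 2.
So t_n = -1·n + 2 + (-5)·2^n; at n=19 this is -2621457.

-2621457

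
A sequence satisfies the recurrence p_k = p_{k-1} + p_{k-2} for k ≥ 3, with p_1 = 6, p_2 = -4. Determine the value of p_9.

Applying the relation repeatedly:
p_3 = 2;  p_4 = -2;  p_5 = 0;  p_6 = -2;  p_7 = -2;  p_8 = -4;  p_9 = -6.

-6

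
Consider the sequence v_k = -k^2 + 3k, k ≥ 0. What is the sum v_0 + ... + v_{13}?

-546

Over k = 0..13: Σk = 91, Σk² = 819.
Total = (-1)·819 + (3)·91 = -546.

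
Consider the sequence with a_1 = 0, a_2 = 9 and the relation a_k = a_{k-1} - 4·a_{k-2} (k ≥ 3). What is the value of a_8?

117

a_3 = 9; a_4 = -27; a_5 = -63; a_6 = 45; a_7 = 297; a_8 = 117.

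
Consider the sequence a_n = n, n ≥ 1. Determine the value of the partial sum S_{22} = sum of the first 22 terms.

253

Over n = 1..22: Σn = 253.
Total = (1)·253 = 253.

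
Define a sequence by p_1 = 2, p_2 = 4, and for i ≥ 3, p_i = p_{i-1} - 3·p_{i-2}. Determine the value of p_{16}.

9346

Compute successive terms:
p_3 = -2, p_4 = -14, p_5 = -8, …, p_{13} = -878, p_{14} = -3356, p_{15} = -722, p_{16} = 9346.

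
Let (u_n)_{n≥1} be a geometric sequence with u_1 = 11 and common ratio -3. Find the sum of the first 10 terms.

u_n = 11·(-3)^(n-1).
S = 11·((-3)^10 - 1)/(-3 - 1) = 11·(59049 - 1)/(-4) = -162382.

-162382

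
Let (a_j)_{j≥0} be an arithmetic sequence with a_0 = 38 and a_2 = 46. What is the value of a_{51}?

Common difference d = (46 - 38) / (2 - 0) = 4.
a_j = 38 + (j - 0)·4.
a_{51} = 38 + 51·4 = 242.

242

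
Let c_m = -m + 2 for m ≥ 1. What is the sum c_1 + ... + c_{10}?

Over m = 1..10: Σm = 55.
Total = (-1)·55 + (2)·10 = -35.

-35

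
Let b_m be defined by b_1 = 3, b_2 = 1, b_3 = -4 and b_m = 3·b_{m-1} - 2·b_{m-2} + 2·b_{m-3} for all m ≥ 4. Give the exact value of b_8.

b_4 = -8; b_5 = -14; b_6 = -34; b_7 = -90; b_8 = -230.

-230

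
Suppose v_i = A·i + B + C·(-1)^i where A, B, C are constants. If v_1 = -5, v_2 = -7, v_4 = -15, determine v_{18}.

Plug in i = 1, 2, 4: A + B - C = -5; 2A + B + C = -7; 4A + B + C = -15.
Subtracting the first from the second: A + 2C = -2.
Subtracting the second from the third: 2A = -8.
Solving: C = 1, A = -4, then B = 0.
Hence v_{18} = -4·18 + 0 + 1·1 = -71.

-71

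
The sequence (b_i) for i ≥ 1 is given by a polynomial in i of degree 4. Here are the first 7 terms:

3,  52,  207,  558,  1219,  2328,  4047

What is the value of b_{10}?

1st diffs: 49, 155, 351, 661, 1109, 1719.
2nd diffs: 106, 196, 310, 448, 610.
3rd diffs: 90, 114, 138, 162.
4th diffs: 24, 24, 24 (constant).
So b_i = i^4 + 5i^3 - 2i^2 + 5i - 6.
Evaluating at i = 10 gives b_{10} = 14844.

14844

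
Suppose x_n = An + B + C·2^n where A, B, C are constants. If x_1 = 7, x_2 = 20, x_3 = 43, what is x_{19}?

2621491

Write the equations: A + B + 2C = 7; 2A + B + 4C = 20; 3A + B + 8C = 43.
Subtracting the first from the second: A + 2C = 13.
Subtracting the second from the third: A + 4C = 23.
Solving: C = 5, A = 3, then B = -6.
So x_n = 3·n + (-6) + 5·2^n; at n=19 this is 2621491.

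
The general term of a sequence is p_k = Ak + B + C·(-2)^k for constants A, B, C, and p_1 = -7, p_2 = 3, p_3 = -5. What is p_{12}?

4135

At k = 1, 2, 3: A + B - 2C = -7; 2A + B + 4C = 3; 3A + B - 8C = -5.
Subtracting the first from the second: A + 6C = 10.
Subtracting the second from the third: A - 12C = -8.
Solving: C = 1, A = 4, then B = -9.
So p_k = 4·k + (-9) + 1·(-2)^k; at k=12 this is 4135.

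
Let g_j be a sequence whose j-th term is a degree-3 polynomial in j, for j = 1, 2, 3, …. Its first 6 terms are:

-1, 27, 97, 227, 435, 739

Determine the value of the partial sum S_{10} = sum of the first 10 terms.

1st diffs: 28, 70, 130, 208, 304.
2nd diffs: 42, 60, 78, 96.
3rd diffs: 18, 18, 18 (constant).
Newton forward-difference form: g_j = -1 + 28·C(j-1,1) + 42·C(j-1,2) + 18·C(j-1,3).
Continuing: 1157, 1707, 2407, 3275.
Summing j = 1..10 (10 terms) gives 10070.

10070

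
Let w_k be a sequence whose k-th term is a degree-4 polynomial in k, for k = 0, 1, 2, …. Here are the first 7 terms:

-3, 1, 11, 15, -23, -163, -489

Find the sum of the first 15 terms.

1st diffs: 4, 10, 4, -38, -140, -326.
2nd diffs: 6, -6, -42, -102, -186.
3rd diffs: -12, -36, -60, -84.
4th diffs: -24, -24, -24 (constant).
Newton forward-difference form: w_k = -3 + 4·C(k,1) + 6·C(k,2) + (-12)·C(k,3) + (-24)·C(k,4).
Continuing: …, -1109, -2155, -3783, -6173, …, w_{14} = -27793.
Summing k = 0..14 (15 terms) gives -85347.

-85347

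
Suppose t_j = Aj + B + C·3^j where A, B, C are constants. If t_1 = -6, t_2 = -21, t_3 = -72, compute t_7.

-6540

The three given values yield: A + B + 3C = -6; 2A + B + 9C = -21; 3A + B + 27C = -72.
Subtracting the first from the second: A + 6C = -15.
Subtracting the second from the third: A + 18C = -51.
Solving: C = -3, A = 3, then B = 0.
Hence t_7 = 3·7 + 0 + (-3)·2187 = -6540.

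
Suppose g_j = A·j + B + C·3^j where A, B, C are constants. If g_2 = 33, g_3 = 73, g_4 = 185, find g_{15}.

28697881

Write the equations: 2A + B + 9C = 33; 3A + B + 27C = 73; 4A + B + 81C = 185.
Subtracting the first from the second: A + 18C = 40.
Subtracting the second from the third: A + 54C = 112.
Solving: C = 2, A = 4, then B = 7.
So g_j = 4·j + 7 + 2·3^j; at j=15 this is 28697881.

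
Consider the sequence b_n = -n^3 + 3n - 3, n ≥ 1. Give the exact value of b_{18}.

-5781

b_{18} = -1·18^3 + 3·18 - 3 = -5781.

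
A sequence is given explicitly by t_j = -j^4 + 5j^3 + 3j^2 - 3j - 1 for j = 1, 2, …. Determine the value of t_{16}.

-44337

t_{16} = -1·16^4 + 5·16^3 + 3·16^2 - 3·16 - 1 = -44337.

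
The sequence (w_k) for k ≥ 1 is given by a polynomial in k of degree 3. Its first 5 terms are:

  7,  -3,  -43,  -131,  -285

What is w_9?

-1921

1st diffs: -10, -40, -88, -154.
2nd diffs: -30, -48, -66.
3rd diffs: -18, -18 (constant).
Newton forward-difference form: w_k = 7 + (-10)·C(k-1,1) + (-30)·C(k-1,2) + (-18)·C(k-1,3).
At k = 9: k-1 = 8, so w_9 = 7 - 80 - 840 - 1008 = -1921.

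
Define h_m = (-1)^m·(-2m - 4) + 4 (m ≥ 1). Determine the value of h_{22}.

-44

(-1)^22 = 1; -2m - 4 at m=22 is -48; so h_{22} = -44.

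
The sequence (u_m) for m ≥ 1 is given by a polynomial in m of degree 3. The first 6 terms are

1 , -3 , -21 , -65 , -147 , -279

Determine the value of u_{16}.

1st diffs: -4, -18, -44, -82, -132.
2nd diffs: -14, -26, -38, -50.
3rd diffs: -12, -12, -12 (constant).
So u_m = -2m^3 + 5m^2 - 5m + 3.
Evaluating at m = 16 gives u_{16} = -6989.

-6989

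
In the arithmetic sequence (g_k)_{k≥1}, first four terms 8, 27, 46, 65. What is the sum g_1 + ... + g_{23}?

Common difference d = 19.
g_k = 8 + (k - 1)·19.
g_{23} = 426; S = 23·(8 + 426)/2 = 4991.

4991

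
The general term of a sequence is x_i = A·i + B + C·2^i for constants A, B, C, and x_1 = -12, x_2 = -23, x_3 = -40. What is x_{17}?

At i = 1, 2, 3: A + B + 2C = -12; 2A + B + 4C = -23; 3A + B + 8C = -40.
Subtracting the first from the second: A + 2C = -11.
Subtracting the second from the third: A + 4C = -17.
Solving: C = -3, A = -5, then B = -1.
Hence x_{17} = -5·17 + (-1) + (-3)·131072 = -393302.

-393302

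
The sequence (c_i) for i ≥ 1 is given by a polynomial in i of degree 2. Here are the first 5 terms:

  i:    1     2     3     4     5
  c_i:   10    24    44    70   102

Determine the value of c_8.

234

1st diffs: 14, 20, 26, 32.
2nd diffs: 6, 6, 6 (constant).
Newton forward-difference form: c_i = 10 + 14·C(i-1,1) + 6·C(i-1,2).
At i = 8: i-1 = 7, so c_8 = 10 + 98 + 126 = 234.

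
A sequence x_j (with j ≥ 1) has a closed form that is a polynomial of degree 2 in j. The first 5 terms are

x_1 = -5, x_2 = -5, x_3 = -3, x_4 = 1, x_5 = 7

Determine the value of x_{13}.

1st diffs: 0, 2, 4, 6.
2nd diffs: 2, 2, 2 (constant).
Newton forward-difference form: x_j = -5 + 2·C(j-1,2).
At j = 13: j-1 = 12, so x_{13} = -5 + 132 = 127.

127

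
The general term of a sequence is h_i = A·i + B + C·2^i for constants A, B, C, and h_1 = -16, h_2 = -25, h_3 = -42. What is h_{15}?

-131094

At i = 1, 2, 3: A + B + 2C = -16; 2A + B + 4C = -25; 3A + B + 8C = -42.
Subtracting the first from the second: A + 2C = -9.
Subtracting the second from the third: A + 4C = -17.
Solving: C = -4, A = -1, then B = -7.
Therefore h_{15} = -15 + (-7) + (-4)·32768 = -131094.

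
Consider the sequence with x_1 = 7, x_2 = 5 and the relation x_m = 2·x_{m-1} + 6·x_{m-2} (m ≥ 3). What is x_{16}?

834141824

x_3 = 52; x_4 = 134; x_5 = 580; …; x_{13} = 17215552; x_{14} = 62755520; x_{15} = 228804352; x_{16} = 834141824.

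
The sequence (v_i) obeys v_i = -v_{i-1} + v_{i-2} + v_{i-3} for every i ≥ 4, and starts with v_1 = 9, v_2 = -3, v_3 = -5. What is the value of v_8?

Step forward from the initial values:
v_4 = 11, v_5 = -19, v_6 = 25, v_7 = -33, v_8 = 39.

39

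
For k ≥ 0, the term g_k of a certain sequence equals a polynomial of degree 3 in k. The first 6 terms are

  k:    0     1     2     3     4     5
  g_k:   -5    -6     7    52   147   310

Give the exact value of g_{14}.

7807

1st diffs: -1, 13, 45, 95, 163.
2nd diffs: 14, 32, 50, 68.
3rd diffs: 18, 18, 18 (constant).
Newton forward-difference form: g_k = -5 + (-1)·C(k,1) + 14·C(k,2) + 18·C(k,3).
At k = 14: k = 14, so g_{14} = -5 - 14 + 1274 + 6552 = 7807.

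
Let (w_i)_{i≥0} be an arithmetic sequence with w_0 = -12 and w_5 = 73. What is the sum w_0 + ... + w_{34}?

Common difference d = (73 - (-12)) / (5 - 0) = 17.
w_i = -12 + (i - 0)·17.
w_{34} = 566; S = 35·(-12 + 566)/2 = 9695.

9695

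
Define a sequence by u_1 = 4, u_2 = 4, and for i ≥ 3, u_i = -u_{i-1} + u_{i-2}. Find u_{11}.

-84

Applying the relation repeatedly:
u_3 = 0;  u_4 = 4;  u_5 = -4;  u_6 = 8;  u_7 = -12;  u_8 = 20;  u_9 = -32;  u_{10} = 52;  u_{11} = -84.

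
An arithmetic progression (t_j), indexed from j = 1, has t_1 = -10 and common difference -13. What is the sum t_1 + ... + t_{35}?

-8085

t_j = -10 + (j - 1)·(-13).
t_{35} = -452; S = 35·(-10 + (-452))/2 = -8085.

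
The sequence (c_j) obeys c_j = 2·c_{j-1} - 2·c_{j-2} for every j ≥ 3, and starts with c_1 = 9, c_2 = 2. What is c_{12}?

Iterate the recurrence:
c_3 = -14  c_4 = -32  c_5 = -36  c_6 = -8  c_7 = 56  c_8 = 128  c_9 = 144  c_{10} = 32  c_{11} = -224  c_{12} = -512.

-512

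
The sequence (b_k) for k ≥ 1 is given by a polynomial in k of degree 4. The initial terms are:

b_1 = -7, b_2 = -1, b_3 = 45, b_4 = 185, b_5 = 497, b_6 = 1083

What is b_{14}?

35795

1st diffs: 6, 46, 140, 312, 586.
2nd diffs: 40, 94, 172, 274.
3rd diffs: 54, 78, 102.
4th diffs: 24, 24 (constant).
So b_k = k^4 - k^3 + k^2 - 5k - 3.
Evaluating at k = 14 gives b_{14} = 35795.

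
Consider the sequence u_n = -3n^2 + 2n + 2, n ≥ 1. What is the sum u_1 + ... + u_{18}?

Over n = 1..18: Σn = 171, Σn² = 2109.
Total = (-3)·2109 + (2)·171 + (2)·18 = -5949.

-5949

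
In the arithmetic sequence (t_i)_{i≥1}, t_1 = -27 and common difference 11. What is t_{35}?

347

t_i = -27 + (i - 1)·11.
t_{35} = -27 + 34·11 = 347.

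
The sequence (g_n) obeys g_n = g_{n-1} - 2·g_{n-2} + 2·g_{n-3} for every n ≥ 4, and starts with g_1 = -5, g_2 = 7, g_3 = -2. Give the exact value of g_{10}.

172

Step forward from the initial values:
g_4 = -26;  g_5 = -8;  g_6 = 40;  g_7 = 4;  g_8 = -92;  g_9 = -20;  g_{10} = 172.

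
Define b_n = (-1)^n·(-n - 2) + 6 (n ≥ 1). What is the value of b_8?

(-1)^8 = 1; -n - 2 at n=8 is -10; so b_8 = -4.

-4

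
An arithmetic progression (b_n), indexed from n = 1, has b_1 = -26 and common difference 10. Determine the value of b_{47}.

b_n = -26 + (n - 1)·10.
b_{47} = -26 + 46·10 = 434.

434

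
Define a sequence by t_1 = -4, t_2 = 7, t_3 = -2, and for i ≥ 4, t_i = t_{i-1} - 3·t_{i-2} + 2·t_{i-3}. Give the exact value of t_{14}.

t_4 = -31;  t_5 = -11;  t_6 = 78;  …;  t_{11} = 701;  t_{12} = -1258;  t_{13} = -2319;  t_{14} = 2857.

2857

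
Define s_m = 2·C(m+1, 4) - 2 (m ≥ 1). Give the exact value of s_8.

C(9, 4) = 126, so s_8 = 250.

250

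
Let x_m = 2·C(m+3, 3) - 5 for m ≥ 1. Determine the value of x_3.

C(6, 3) = 20, so x_3 = 35.

35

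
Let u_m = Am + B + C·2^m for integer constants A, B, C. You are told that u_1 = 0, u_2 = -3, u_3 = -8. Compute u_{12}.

The three given values yield: A + B + 2C = 0; 2A + B + 4C = -3; 3A + B + 8C = -8.
Subtracting the first from the second: A + 2C = -3.
Subtracting the second from the third: A + 4C = -5.
Solving: C = -1, A = -1, then B = 3.
So u_m = -1·m + 3 + (-1)·2^m; at m=12 this is -4105.

-4105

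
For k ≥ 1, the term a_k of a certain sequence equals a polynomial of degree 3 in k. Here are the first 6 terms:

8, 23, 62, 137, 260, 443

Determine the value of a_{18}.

1st diffs: 15, 39, 75, 123, 183.
2nd diffs: 24, 36, 48, 60.
3rd diffs: 12, 12, 12 (constant).
Newton forward-difference form: a_k = 8 + 15·C(k-1,1) + 24·C(k-1,2) + 12·C(k-1,3).
At k = 18: k-1 = 17, so a_{18} = 8 + 255 + 3264 + 8160 = 11687.

11687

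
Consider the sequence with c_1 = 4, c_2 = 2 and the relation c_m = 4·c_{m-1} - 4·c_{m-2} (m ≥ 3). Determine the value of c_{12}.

-59392

Iterate the recurrence:
c_3 = -8;  c_4 = -40;  c_5 = -128;  c_6 = -352;  c_7 = -896;  c_8 = -2176;  c_9 = -5120;  c_{10} = -11776;  c_{11} = -26624;  c_{12} = -59392.
(Characteristic roots are 2 and 2.)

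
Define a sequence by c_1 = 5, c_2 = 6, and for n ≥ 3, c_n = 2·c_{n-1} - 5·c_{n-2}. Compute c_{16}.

-611836

Applying the relation repeatedly:
c_3 = -13, c_4 = -56, c_5 = -47, …, c_{13} = 63913, c_{14} = -27294, c_{15} = -374153, c_{16} = -611836.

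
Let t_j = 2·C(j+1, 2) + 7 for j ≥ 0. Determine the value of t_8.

79

C(9, 2) = 36, so t_8 = 79.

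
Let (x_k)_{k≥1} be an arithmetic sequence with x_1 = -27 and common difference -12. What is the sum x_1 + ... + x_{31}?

-6417

x_k = -27 + (k - 1)·(-12).
x_{31} = -387; S = 31·(-27 + (-387))/2 = -6417.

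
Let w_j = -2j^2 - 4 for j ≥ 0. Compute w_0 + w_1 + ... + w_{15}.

-2544

Over j = 0..15: Σj = 120, Σj² = 1240.
Total = (-2)·1240 + (-4)·16 = -2544.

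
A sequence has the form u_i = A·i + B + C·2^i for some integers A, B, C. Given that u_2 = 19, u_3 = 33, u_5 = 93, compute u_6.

163

Plug in i = 2, 3, 5: 2A + B + 4C = 19; 3A + B + 8C = 33; 5A + B + 32C = 93.
Subtracting the first from the second: A + 4C = 14.
Subtracting the second from the third: 2A + 24C = 60.
Solving: C = 2, A = 6, then B = -1.
So u_i = 6·i + (-1) + 2·2^i; at i=6 this is 163.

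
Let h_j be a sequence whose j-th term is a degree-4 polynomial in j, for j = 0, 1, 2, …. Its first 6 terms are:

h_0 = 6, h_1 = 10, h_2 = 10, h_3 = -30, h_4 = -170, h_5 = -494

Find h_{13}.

-27710

1st diffs: 4, 0, -40, -140, -324.
2nd diffs: -4, -40, -100, -184.
3rd diffs: -36, -60, -84.
4th diffs: -24, -24 (constant).
Newton forward-difference form: h_j = 6 + 4·C(j,1) + (-4)·C(j,2) + (-36)·C(j,3) + (-24)·C(j,4).
At j = 13: j = 13, so h_{13} = 6 + 52 - 312 - 10296 - 17160 = -27710.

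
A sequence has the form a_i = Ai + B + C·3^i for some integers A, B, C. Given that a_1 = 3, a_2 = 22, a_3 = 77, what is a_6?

The three given values yield: A + B + 3C = 3; 2A + B + 9C = 22; 3A + B + 27C = 77.
Subtracting the first from the second: A + 6C = 19.
Subtracting the second from the third: A + 18C = 55.
Solving: C = 3, A = 1, then B = -7.
Hence a_6 = 1·6 + (-7) + 3·729 = 2186.

2186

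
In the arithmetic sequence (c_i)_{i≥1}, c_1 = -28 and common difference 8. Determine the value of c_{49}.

356

c_i = -28 + (i - 1)·8.
c_{49} = -28 + 48·8 = 356.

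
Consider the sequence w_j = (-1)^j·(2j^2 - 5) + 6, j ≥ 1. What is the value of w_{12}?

(-1)^12 = 1; 2j^2 - 5 at j=12 is 283; so w_{12} = 289.

289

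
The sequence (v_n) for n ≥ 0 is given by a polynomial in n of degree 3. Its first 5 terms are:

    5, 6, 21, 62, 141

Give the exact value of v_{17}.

1st diffs: 1, 15, 41, 79.
2nd diffs: 14, 26, 38.
3rd diffs: 12, 12 (constant).
Newton forward-difference form: v_n = 5 + 1·C(n,1) + 14·C(n,2) + 12·C(n,3).
At n = 17: n = 17, so v_{17} = 5 + 17 + 1904 + 8160 = 10086.

10086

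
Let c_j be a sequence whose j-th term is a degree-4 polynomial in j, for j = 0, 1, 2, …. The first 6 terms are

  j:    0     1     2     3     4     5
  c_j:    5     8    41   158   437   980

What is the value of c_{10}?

1st diffs: 3, 33, 117, 279, 543.
2nd diffs: 30, 84, 162, 264.
3rd diffs: 54, 78, 102.
4th diffs: 24, 24 (constant).
So c_j = j^4 + 3j^3 - j^2 + 5.
Evaluating at j = 10 gives c_{10} = 12905.

12905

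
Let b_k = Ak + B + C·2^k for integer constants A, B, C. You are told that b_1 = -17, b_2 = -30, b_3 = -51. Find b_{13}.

Write the equations: A + B + 2C = -17; 2A + B + 4C = -30; 3A + B + 8C = -51.
Subtracting the first from the second: A + 2C = -13.
Subtracting the second from the third: A + 4C = -21.
Solving: C = -4, A = -5, then B = -4.
Hence b_{13} = -5·13 + (-4) + (-4)·8192 = -32837.

-32837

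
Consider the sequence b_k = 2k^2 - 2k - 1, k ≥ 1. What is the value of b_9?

143

b_9 = 2·9^2 - 2·9 - 1 = 143.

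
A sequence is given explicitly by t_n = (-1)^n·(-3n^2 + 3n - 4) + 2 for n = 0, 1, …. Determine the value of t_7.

132

(-1)^7 = -1; -3n^2 + 3n - 4 at n=7 is -130; so t_7 = 132.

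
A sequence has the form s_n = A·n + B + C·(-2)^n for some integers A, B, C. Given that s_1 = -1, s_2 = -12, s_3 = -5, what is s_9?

469

Write the equations: A + B - 2C = -1; 2A + B + 4C = -12; 3A + B - 8C = -5.
Subtracting the first from the second: A + 6C = -11.
Subtracting the second from the third: A - 12C = 7.
Solving: C = -1, A = -5, then B = 2.
Hence s_9 = -5·9 + 2 + (-1)·(-512) = 469.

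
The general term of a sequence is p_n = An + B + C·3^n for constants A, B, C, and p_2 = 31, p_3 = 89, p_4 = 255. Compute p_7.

6585

Plug in n = 2, 3, 4: 2A + B + 9C = 31; 3A + B + 27C = 89; 4A + B + 81C = 255.
Subtracting the first from the second: A + 18C = 58.
Subtracting the second from the third: A + 54C = 166.
Solving: C = 3, A = 4, then B = -4.
Hence p_7 = 4·7 + (-4) + 3·2187 = 6585.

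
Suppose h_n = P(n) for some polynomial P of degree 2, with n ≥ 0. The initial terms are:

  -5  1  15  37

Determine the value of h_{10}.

415

1st diffs: 6, 14, 22.
2nd diffs: 8, 8 (constant).
So h_n = 4n^2 + 2n - 5.
Evaluating at n = 10 gives h_{10} = 415.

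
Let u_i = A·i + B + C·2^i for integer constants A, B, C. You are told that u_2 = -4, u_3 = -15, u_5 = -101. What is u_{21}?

-8388501

The three given values yield: 2A + B + 4C = -4; 3A + B + 8C = -15; 5A + B + 32C = -101.
Subtracting the first from the second: A + 4C = -11.
Subtracting the second from the third: 2A + 24C = -86.
Solving: C = -4, A = 5, then B = 2.
Hence u_{21} = 5·21 + 2 + (-4)·2097152 = -8388501.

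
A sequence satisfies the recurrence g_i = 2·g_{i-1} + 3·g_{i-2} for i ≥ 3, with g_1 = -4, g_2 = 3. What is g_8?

-543

Compute successive terms:
g_3 = -6  g_4 = -3  g_5 = -24  g_6 = -57  g_7 = -186  g_8 = -543.
(Characteristic roots are 3 and -1.)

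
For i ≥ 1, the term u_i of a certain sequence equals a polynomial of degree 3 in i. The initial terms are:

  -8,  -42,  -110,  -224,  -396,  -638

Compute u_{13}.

-5300

1st diffs: -34, -68, -114, -172, -242.
2nd diffs: -34, -46, -58, -70.
3rd diffs: -12, -12, -12 (constant).
Newton forward-difference form: u_i = -8 + (-34)·C(i-1,1) + (-34)·C(i-1,2) + (-12)·C(i-1,3).
At i = 13: i-1 = 12, so u_{13} = -8 - 408 - 2244 - 2640 = -5300.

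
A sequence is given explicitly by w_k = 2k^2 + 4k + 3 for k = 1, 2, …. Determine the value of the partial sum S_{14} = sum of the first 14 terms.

Over k = 1..14: Σk = 105, Σk² = 1015.
Total = (2)·1015 + (4)·105 + (3)·14 = 2492.

2492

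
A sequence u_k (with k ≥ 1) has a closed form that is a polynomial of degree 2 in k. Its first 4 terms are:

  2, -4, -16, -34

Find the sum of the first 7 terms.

-322

1st diffs: -6, -12, -18.
2nd diffs: -6, -6 (constant).
So u_k = -3k^2 + 3k + 2.
Continuing: -58, -88, -124.
Summing k = 1..7 (7 terms) gives -322.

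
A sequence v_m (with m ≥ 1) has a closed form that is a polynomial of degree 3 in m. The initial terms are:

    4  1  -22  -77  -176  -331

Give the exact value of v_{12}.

1st diffs: -3, -23, -55, -99, -155.
2nd diffs: -20, -32, -44, -56.
3rd diffs: -12, -12, -12 (constant).
Newton forward-difference form: v_m = 4 + (-3)·C(m-1,1) + (-20)·C(m-1,2) + (-12)·C(m-1,3).
At m = 12: m-1 = 11, so v_{12} = 4 - 33 - 1100 - 1980 = -3109.

-3109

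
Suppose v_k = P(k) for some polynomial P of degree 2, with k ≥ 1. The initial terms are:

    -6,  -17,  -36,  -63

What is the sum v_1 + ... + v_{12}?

-2558

1st diffs: -11, -19, -27.
2nd diffs: -8, -8 (constant).
Newton forward-difference form: v_k = -6 + (-11)·C(k-1,1) + (-8)·C(k-1,2).
Continuing: …, -98, -141, -192, -251, …, v_{12} = -567.
Summing k = 1..12 (12 terms) gives -2558.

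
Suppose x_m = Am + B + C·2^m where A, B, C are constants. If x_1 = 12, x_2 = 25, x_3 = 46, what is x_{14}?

65605

At m = 1, 2, 3: A + B + 2C = 12; 2A + B + 4C = 25; 3A + B + 8C = 46.
Subtracting the first from the second: A + 2C = 13.
Subtracting the second from the third: A + 4C = 21.
Solving: C = 4, A = 5, then B = -1.
So x_m = 5·m + (-1) + 4·2^m; at m=14 this is 65605.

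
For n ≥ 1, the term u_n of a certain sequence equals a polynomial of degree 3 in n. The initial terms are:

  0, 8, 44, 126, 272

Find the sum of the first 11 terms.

1st diffs: 8, 36, 82, 146.
2nd diffs: 28, 46, 64.
3rd diffs: 18, 18 (constant).
Newton forward-difference form: u_n = 8·C(n-1,1) + 28·C(n-1,2) + 18·C(n-1,3).
Continuing: …, 500, 828, 1274, 1856, …, u_{11} = 3500.
Summing n = 1..11 (11 terms) gives 11000.

11000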